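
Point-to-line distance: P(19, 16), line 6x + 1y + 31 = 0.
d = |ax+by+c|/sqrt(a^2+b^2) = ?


|6*19 + 1*16 + 31| = |161| = 161
sqrt(36 + 1) = sqrt(37) = 6.0828
d = 161/sqrt(37) = 26.4682

26.4682


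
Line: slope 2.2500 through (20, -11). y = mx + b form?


y + 11 = 2.2500(x - 20)
y = 2.2500x - 11 - 2.2500*20
y = 2.2500x - 56.0000

y = 2.2500x - 56.0000


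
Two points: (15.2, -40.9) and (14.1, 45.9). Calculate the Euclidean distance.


dx = 14.1 - 15.2 = -1.1
dy = 45.9 + 40.9 = 86.8
d = sqrt(1.21 + 7534.24) = sqrt(7535.45) = 86.8070

86.8070


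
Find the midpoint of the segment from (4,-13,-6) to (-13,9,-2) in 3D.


Mx = (4- 13)/2 = -4.5000
My = (-13+9)/2 = -2.0000
Mz = (-6- 2)/2 = -4.0000

M = (-4.5000, -2.0000, -4.0000)


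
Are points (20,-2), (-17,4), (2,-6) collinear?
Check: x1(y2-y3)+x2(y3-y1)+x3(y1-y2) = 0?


20*(4+ 6) - 17*(-6+ 2) + 2*(-2-4)
= 200 + 68 - 12 = 256

No, not collinear (determinant = 256)


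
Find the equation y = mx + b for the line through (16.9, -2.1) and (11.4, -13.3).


m = (-11.2)/(-5.5) = 2.0364
b = y1 - m*x1 = -2.1 - (-11.2*16.9)/(-5.5) = -2.1 - 34.4145 = -36.5145

y = 2.0364x - 36.5145


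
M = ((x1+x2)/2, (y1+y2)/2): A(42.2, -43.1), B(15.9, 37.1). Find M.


Mx = (42.2 + 15.9)/2 = 58.1/2 = 29.0500
My = (-43.1 + 37.1)/2 = -6.0/2 = -3.0000

(29.0500, -3.0000)


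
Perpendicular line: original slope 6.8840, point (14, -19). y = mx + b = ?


Perpendicular slope = -1/m1 = -1/6.8840 = -0.1453
b2 = y0 - m2*x0 = -19 + 14/6.8840 = -19 + 2.0337 = -16.9663

y = -0.1453x - 16.9663


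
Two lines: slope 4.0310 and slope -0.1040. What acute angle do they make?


m1-m2 = 4.135
1+m1*m2 = 0.580776
tan(theta) = |4.135/0.580776| = 7.119785
theta = arctan(|4.135/0.580776|) = 82.0049 degrees (acute angle)

82.0049 degrees


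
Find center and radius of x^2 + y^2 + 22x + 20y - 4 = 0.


h = -D/2 = -22/2 = -11
k = -E/2 = -20/2 = -10
r^2 = h^2 + k^2 - F = 121 + 100 + 4 = 225
r = 15

Center (-11, -10), radius = 15


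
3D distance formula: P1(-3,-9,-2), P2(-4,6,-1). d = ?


dx=-1, dy=15, dz=1
d = sqrt(1+225+1) = sqrt(227) = 15.0665

15.0665


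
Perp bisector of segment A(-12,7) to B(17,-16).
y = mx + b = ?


Midpoint = (2.5, -4.5)
Slope of AB = dy/dx = -23/29 = -0.7931
Perp slope = -dx/dy = 29/23 = 1.2609
b = My - (perp slope)*Mx = -4.5 + (29*2.5)/(-23) = -4.5 - 3.1522 = -7.6522

y = 1.2609x - 7.6522


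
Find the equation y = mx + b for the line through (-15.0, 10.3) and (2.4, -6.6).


m = (-16.9)/(17.4) = -0.9713
b = y1 - m*x1 = 10.3 - (-16.9*(-15.0))/(17.4) = 10.3 - 14.5690 = -4.2690

y = -0.9713x - 4.2690


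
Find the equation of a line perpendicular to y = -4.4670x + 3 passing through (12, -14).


Perpendicular slope = -1/m1 = -1/(-4.4670) = 0.2239
b2 = y0 - m2*x0 = -14 + 12/(-4.4670) = -14 - 2.6864 = -16.6864

y = 0.2239x - 16.6864


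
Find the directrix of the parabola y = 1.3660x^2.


a = 1.3660
1/(4a) = 0.1830
directrix: y = -0.1830 = -0.1830

y = -0.1830


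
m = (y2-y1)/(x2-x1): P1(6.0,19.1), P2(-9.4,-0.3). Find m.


dy = -0.3 - 19.1 = -19.4
dx = -9.4 - 6.0 = -15.4
m = -19.4/(-15.4) = 1.2597

m = 1.2597


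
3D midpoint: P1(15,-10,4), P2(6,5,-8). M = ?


Mx = (15+6)/2 = 10.5000
My = (-10+5)/2 = -2.5000
Mz = (4- 8)/2 = -2.0000

M = (10.5000, -2.5000, -2.0000)


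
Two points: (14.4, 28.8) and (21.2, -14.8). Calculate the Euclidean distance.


dx = 21.2 - 14.4 = 6.8
dy = -14.8 - 28.8 = -43.6
d = sqrt(46.24 + 1900.96) = sqrt(1947.2) = 44.1271

44.1271


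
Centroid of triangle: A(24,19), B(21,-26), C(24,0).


Gx = (24+21+24)/3 = 69/3 = 23.0000
Gy = (19- 26+0)/3 = -7/3 = -2.3333

G = (23.0000, -2.3333)


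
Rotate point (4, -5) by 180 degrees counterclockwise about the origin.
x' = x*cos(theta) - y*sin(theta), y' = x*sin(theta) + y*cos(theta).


cos(180) = -1, sin(180) = 0
x' = 4*(-1) + 5*0 = -4
y' = 4*0 - 5*(-1) = 5

(-4, 5)


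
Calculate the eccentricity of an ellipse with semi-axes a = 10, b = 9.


c = sqrt(100-81) = sqrt(19) = 4.3589
e = c/a = sqrt(19)/10 = 0.4359

e = 0.4359


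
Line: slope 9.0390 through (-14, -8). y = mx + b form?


y + 8 = 9.0390(x + 14)
y = 9.0390x - 8 - 9.0390*(-14)
y = 9.0390x + 118.5460

y = 9.0390x + 118.5460


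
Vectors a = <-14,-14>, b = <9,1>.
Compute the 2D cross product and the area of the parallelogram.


cross = -14*1 + 14*9 = -14 + 126 = 112
Parallelogram area = |112| = 112

cross = 112, parallelogram area = 112


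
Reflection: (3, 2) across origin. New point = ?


Reflection rule for origin: (-x, -y)
(3, 2) -> (-3, -2)

(-3, -2)


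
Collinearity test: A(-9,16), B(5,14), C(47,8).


-9*(14-8) + 5*(8-16) + 47*(16-14)
= -54 - 40 + 94 = 0

Yes, collinear (determinant = 0)


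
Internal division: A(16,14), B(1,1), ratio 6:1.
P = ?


Px = (6*1 + 1*16)/7 = 22/7 = 3.1429
Py = (6*1 + 1*14)/7 = 20/7 = 2.8571

P = (3.1429, 2.8571)


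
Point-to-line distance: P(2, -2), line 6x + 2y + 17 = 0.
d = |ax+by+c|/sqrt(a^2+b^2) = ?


|6*2 + 2*(-2) + 17| = |25| = 25
sqrt(36 + 4) = sqrt(40) = 6.3246
d = 25/sqrt(40) = 3.9528

3.9528


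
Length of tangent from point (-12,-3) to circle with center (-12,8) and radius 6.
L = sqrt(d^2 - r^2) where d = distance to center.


d = sqrt((-12+ 12)^2 + (-3-8)^2) = sqrt(0+121) = 11.0000
L = sqrt(121.0000 - 36) = sqrt(85.0000) = 9.2195

9.2195


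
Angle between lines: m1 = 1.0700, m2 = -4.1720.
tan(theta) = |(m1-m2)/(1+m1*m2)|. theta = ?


m1-m2 = 5.242
1+m1*m2 = -3.46404
tan(theta) = |5.242/(-3.46404)| = 1.513262
theta = arctan(|5.242/(-3.46404)|) = 56.5423 degrees (acute angle)

56.5423 degrees


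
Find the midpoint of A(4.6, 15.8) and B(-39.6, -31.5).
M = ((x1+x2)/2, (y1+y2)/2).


Mx = (4.6 - 39.6)/2 = -35.0/2 = -17.5000
My = (15.8 - 31.5)/2 = -15.7/2 = -7.8500

(-17.5000, -7.8500)


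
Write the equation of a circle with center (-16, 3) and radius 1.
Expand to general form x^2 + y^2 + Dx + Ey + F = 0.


(x+ 16)^2 + (y-3)^2 = 1^2
D = -2h = 32, E = -2k = -6
F = h^2+k^2-r^2 = 256+9-1 = 264

x^2 + y^2 + 32x - 6y + 264 = 0


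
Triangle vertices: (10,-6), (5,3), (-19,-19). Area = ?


10*(3+ 19) = 220
5*(-19+ 6) = -65
-19*(-6-3) = 171
sum = 326
Area = |326|/2 = 163.0000

163.0000 sq units


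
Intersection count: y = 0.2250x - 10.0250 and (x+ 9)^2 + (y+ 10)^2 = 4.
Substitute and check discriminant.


Substitute y = 0.2250x - 10.0250: (x+ 9)^2 + (0.2250x- 10.0250+ 10)^2 = 4
Expand to Ax^2 + Bx + C = 0, where b-k = -0.025
A = 1+m^2 = 1.050625
B = 2(m(b-k) - h) = 2(0.2250*(-0.025) + 9) = 17.98875
C = h^2 + (b-k)^2 - r^2 = 81 + 0.000625 - 4 = 77.000625
disc = B^2-4AC = 323.5951 - 323.5951 = 0
disc = 0

1 intersection point (tangent)


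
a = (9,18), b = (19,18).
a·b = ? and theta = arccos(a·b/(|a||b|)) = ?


a·b = 9*19 + 18*18 = 171 + 324 = 495
|a| = sqrt(81+324) = 20.1246
|b| = sqrt(361+324) = 26.1725
cos(theta) = 495/(sqrt(405)*sqrt(685)) = 495/sqrt(277425) = 0.939793
theta = arccos(495/sqrt(277425)) = 19.9831 degrees

a·b = 495, theta = 19.9831 deg


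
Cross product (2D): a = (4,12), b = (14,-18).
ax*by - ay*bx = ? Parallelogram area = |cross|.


cross = 4*(-18) - 12*14 = -72 - 168 = -240
Parallelogram area = |-240| = 240

cross = -240, parallelogram area = 240


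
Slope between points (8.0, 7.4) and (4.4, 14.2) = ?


dy = 14.2 - 7.4 = 6.8
dx = 4.4 - 8.0 = -3.6
m = 6.8/(-3.6) = -1.8889

m = -1.8889


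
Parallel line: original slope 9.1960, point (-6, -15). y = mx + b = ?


Parallel lines have equal slopes.
m2 = 9.1960
b2 = -15 - 9.1960*(-6) = 40.1760

y = 9.1960x + 40.1760


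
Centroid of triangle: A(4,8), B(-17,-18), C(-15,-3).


Gx = (4- 17- 15)/3 = -28/3 = -9.3333
Gy = (8- 18- 3)/3 = -13/3 = -4.3333

G = (-9.3333, -4.3333)


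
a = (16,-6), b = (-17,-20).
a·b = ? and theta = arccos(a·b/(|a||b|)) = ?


a·b = 16*(-17) - 6*(-20) = -272 + 120 = -152
|a| = sqrt(256+36) = 17.0880
|b| = sqrt(289+400) = 26.2488
cos(theta) = -152/(sqrt(292)*sqrt(689)) = -152/sqrt(201188) = -0.338877
theta = arccos(-152/sqrt(201188)) = 109.8085 degrees

a·b = -152, theta = 109.8085 deg


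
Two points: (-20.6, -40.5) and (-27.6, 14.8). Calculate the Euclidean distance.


dx = -27.6 + 20.6 = -7.0
dy = 14.8 + 40.5 = 55.3
d = sqrt(49.0 + 3058.09) = sqrt(3107.09) = 55.7413

55.7413


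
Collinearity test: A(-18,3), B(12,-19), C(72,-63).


-18*(-19+ 63) + 12*(-63-3) + 72*(3+ 19)
= -792 - 792 + 1584 = 0

Yes, collinear (determinant = 0)


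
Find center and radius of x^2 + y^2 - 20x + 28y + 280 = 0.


h = -D/2 = 20/2 = 10
k = -E/2 = -28/2 = -14
r^2 = h^2 + k^2 - F = 100 + 196 - 280 = 16
r = 4

Center (10, -14), radius = 4


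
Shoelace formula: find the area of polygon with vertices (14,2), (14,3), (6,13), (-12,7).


sum(xi*y_{i+1}) = 14*3 + 14*13 + 6*7 - 12*2 = 242
sum(yi*x_{i+1}) = 2*14 + 3*6 + 13*(-12) + 7*14 = -12
Area = |242 + 12|/2 = 254/2 = 127.0000

127.0000 sq units


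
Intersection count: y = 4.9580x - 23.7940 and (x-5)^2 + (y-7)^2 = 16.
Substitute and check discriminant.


Substitute y = 4.9580x - 23.7940: (x-5)^2 + (4.9580x- 23.7940-7)^2 = 16
Expand to Ax^2 + Bx + C = 0, where b-k = -30.794
A = 1+m^2 = 25.581764
B = 2(m(b-k) - h) = 2(4.9580*(-30.794) - 5) = -315.353304
C = h^2 + (b-k)^2 - r^2 = 25 + 948.270436 - 16 = 957.270436
disc = B^2-4AC = 99447.7063 - 97954.6655 = 1493.0408
disc > 0

2 intersection points


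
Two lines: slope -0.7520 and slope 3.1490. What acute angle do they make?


m1-m2 = -3.901
1+m1*m2 = -1.368048
tan(theta) = |-3.901/(-1.368048)| = 2.851508
theta = arctan(|-3.901/(-1.368048)|) = 70.6747 degrees (acute angle)

70.6747 degrees


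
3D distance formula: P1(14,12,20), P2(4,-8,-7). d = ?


dx=-10, dy=-20, dz=-27
d = sqrt(100+400+729) = sqrt(1229) = 35.0571

35.0571


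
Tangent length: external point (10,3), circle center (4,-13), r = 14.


d = sqrt((10-4)^2 + (3+ 13)^2) = sqrt(36+256) = 17.0880
L = sqrt(292.0000 - 196) = sqrt(96.0000) = 9.7980

9.7980


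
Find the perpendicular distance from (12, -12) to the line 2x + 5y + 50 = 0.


|2*12 + 5*(-12) + 50| = |14| = 14
sqrt(4 + 25) = sqrt(29) = 5.3852
d = 14/sqrt(29) = 2.5997

2.5997


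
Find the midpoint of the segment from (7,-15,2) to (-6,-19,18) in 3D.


Mx = (7- 6)/2 = 0.5000
My = (-15- 19)/2 = -17.0000
Mz = (2+18)/2 = 10.0000

M = (0.5000, -17.0000, 10.0000)


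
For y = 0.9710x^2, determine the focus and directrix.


a = 0.9710
1/(4a) = 0.2575
Focus = (0, 0.2575)
Directrix: y = -0.2575

Focus = (0, 0.2575), Directrix: y = -0.2575


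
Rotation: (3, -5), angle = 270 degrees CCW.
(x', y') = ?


cos(270) = 0, sin(270) = -1
x' = 3*0 + 5*(-1) = -5
y' = 3*(-1) - 5*0 = -3

(-5, -3)


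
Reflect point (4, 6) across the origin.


Reflection rule for origin: (-x, -y)
(4, 6) -> (-4, -6)

(-4, -6)


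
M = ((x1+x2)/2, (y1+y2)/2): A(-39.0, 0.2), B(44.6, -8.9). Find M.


Mx = (-39.0 + 44.6)/2 = 5.6/2 = 2.8000
My = (0.2 - 8.9)/2 = -8.7/2 = -4.3500

(2.8000, -4.3500)


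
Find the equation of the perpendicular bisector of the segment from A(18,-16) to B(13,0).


Midpoint = (15.5, -8)
Slope of AB = dy/dx = 16/(-5) = -3.2000
Perp slope = -dx/dy = 5/16 = 0.3125
b = My - (perp slope)*Mx = -8 + (-5*15.5)/16 = -8 - 4.8438 = -12.8438

y = 0.3125x - 12.8438


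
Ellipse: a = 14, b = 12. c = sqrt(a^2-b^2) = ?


c^2 = 14^2 - 12^2 = 196 - 144 = 52
c = sqrt(52) = 7.2111

c = 7.2111


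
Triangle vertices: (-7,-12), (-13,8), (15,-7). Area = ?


-7*(8+ 7) = -105
-13*(-7+ 12) = -65
15*(-12-8) = -300
sum = -470
Area = |-470|/2 = 235.0000

235.0000 sq units


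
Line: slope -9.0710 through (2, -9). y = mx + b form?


y + 9 = -9.0710(x - 2)
y = -9.0710x - 9 + 9.0710*2
y = -9.0710x + 9.1420

y = -9.0710x + 9.1420


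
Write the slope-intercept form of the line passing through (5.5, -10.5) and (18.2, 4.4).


m = (14.9)/(12.7) = 1.1732
b = y1 - m*x1 = -10.5 - (14.9*5.5)/(12.7) = -10.5 - 6.4528 = -16.9528

y = 1.1732x - 16.9528


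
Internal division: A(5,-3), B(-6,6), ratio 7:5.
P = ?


Px = (7*(-6) + 5*5)/12 = -17/12 = -1.4167
Py = (7*6 + 5*(-3))/12 = 27/12 = 2.2500

P = (-1.4167, 2.2500)


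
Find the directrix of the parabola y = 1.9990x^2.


a = 1.9990
1/(4a) = 0.1251
directrix: y = -0.1251 = -0.1251

y = -0.1251


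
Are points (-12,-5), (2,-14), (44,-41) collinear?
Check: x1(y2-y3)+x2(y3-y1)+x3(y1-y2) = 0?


-12*(-14+ 41) + 2*(-41+ 5) + 44*(-5+ 14)
= -324 - 72 + 396 = 0

Yes, collinear (determinant = 0)


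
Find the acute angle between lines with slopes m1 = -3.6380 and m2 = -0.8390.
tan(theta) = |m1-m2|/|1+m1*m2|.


m1-m2 = -2.799
1+m1*m2 = 4.052282
tan(theta) = |-2.799/4.052282| = 0.690722
theta = arctan(|-2.799/4.052282|) = 34.6337 degrees (acute angle)

34.6337 degrees


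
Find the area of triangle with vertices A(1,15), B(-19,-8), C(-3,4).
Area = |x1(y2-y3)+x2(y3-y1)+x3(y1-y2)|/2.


1*(-8-4) = -12
-19*(4-15) = 209
-3*(15+ 8) = -69
sum = 128
Area = |128|/2 = 64.0000

64.0000 sq units


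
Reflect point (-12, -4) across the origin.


Reflection rule for origin: (-x, -y)
(-12, -4) -> (12, 4)

(12, 4)


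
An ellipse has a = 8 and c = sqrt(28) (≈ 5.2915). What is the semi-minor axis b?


b^2 = 8^2 - (sqrt(28))^2 = 64 - 28 = 36
b = sqrt(36) = 6

b = 6


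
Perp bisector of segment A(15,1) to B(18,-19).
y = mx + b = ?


Midpoint = (16.5, -9)
Slope of AB = dy/dx = -20/3 = -6.6667
Perp slope = -dx/dy = 3/20 = 0.1500
b = My - (perp slope)*Mx = -9 + (3*16.5)/(-20) = -9 - 2.4750 = -11.4750

y = 0.1500x - 11.4750


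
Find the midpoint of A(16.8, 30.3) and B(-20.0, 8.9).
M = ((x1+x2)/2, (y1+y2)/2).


Mx = (16.8 - 20.0)/2 = -3.2/2 = -1.6000
My = (30.3 + 8.9)/2 = 39.2/2 = 19.6000

(-1.6000, 19.6000)


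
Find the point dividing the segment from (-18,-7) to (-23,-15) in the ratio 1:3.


Px = (1*(-23) + 3*(-18))/4 = -77/4 = -19.2500
Py = (1*(-15) + 3*(-7))/4 = -36/4 = -9.0000

P = (-19.2500, -9.0000)


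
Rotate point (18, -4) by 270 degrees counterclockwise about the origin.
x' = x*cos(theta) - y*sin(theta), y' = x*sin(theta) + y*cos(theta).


cos(270) = 0, sin(270) = -1
x' = 18*0 + 4*(-1) = -4
y' = 18*(-1) - 4*0 = -18

(-4, -18)


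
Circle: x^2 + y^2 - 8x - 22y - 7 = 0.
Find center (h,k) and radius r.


h = -D/2 = 8/2 = 4
k = -E/2 = 22/2 = 11
r^2 = h^2 + k^2 - F = 16 + 121 + 7 = 144
r = 12

Center (4, 11), radius = 12


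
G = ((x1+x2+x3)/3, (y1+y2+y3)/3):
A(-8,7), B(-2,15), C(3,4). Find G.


Gx = (-8- 2+3)/3 = -7/3 = -2.3333
Gy = (7+15+4)/3 = 26/3 = 8.6667

G = (-2.3333, 8.6667)


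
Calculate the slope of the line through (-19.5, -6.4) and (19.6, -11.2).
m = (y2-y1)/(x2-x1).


dy = -11.2 + 6.4 = -4.8
dx = 19.6 + 19.5 = 39.1
m = -4.8/39.1 = -0.1228

m = -0.1228


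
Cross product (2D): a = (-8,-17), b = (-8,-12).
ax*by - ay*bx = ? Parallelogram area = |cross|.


cross = -8*(-12) + 17*(-8) = 96 - 136 = -40
Parallelogram area = |-40| = 40

cross = -40, parallelogram area = 40


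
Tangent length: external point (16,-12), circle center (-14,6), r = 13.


d = sqrt((16+ 14)^2 + (-12-6)^2) = sqrt(900+324) = 34.9857
L = sqrt(1224.0000 - 169) = sqrt(1055.0000) = 32.4808

32.4808


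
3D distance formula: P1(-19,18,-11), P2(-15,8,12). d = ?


dx=4, dy=-10, dz=23
d = sqrt(16+100+529) = sqrt(645) = 25.3969

25.3969


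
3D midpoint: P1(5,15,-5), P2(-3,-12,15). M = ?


Mx = (5- 3)/2 = 1.0000
My = (15- 12)/2 = 1.5000
Mz = (-5+15)/2 = 5.0000

M = (1.0000, 1.5000, 5.0000)


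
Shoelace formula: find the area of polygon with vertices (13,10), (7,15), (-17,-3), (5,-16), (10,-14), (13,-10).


sum(xi*y_{i+1}) = 13*15 + 7*(-3) - 17*(-16) + 5*(-14) + 10*(-10) + 13*10 = 406
sum(yi*x_{i+1}) = 10*7 + 15*(-17) - 3*5 - 16*10 - 14*13 - 10*13 = -672
Area = |406 + 672|/2 = 1078/2 = 539.0000

539.0000 sq units


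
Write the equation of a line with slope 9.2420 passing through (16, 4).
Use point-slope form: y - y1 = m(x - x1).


y - 4 = 9.2420(x - 16)
y = 9.2420x + 4 - 9.2420*16
y = 9.2420x - 143.8720

y = 9.2420x - 143.8720


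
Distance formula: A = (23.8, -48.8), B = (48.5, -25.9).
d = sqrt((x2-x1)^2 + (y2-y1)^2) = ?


dx = 48.5 - 23.8 = 24.7
dy = -25.9 + 48.8 = 22.9
d = sqrt(610.09 + 524.41) = sqrt(1134.5) = 33.6823

33.6823


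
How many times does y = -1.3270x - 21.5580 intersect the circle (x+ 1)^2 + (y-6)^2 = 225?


Substitute y = -1.3270x - 21.5580: (x+ 1)^2 + (-1.3270x- 21.5580-6)^2 = 225
Expand to Ax^2 + Bx + C = 0, where b-k = -27.558
A = 1+m^2 = 2.760929
B = 2(m(b-k) - h) = 2(-1.3270*(-27.558) + 1) = 75.138932
C = h^2 + (b-k)^2 - r^2 = 1 + 759.443364 - 225 = 535.443364
disc = B^2-4AC = 5645.8591 - 5913.2844 = -267.4253
disc < 0

0 intersection points


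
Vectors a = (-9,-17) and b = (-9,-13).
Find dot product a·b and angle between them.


a·b = -9*(-9) - 17*(-13) = 81 + 221 = 302
|a| = sqrt(81+289) = 19.2354
|b| = sqrt(81+169) = 15.8114
cos(theta) = 302/(sqrt(370)*sqrt(250)) = 302/sqrt(92500) = 0.992970
theta = arccos(302/sqrt(92500)) = 6.7979 degrees

a·b = 302, theta = 6.7979 deg


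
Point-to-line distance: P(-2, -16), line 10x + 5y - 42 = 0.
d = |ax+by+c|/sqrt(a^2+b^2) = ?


|10*(-2) + 5*(-16) - 42| = |-142| = 142
sqrt(100 + 25) = sqrt(125) = 11.1803
d = 142/sqrt(125) = 12.7009

12.7009


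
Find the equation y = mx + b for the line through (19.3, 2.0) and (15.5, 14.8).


m = (12.8)/(-3.8) = -3.3684
b = y1 - m*x1 = 2.0 - (12.8*19.3)/(-3.8) = 2.0 + 65.0105 = 67.0105

y = -3.3684x + 67.0105


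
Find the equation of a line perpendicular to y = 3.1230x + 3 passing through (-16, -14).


Perpendicular slope = -1/m1 = -1/3.1230 = -0.3202
b2 = y0 - m2*x0 = -14 - 16/3.1230 = -14 - 5.1233 = -19.1233

y = -0.3202x - 19.1233


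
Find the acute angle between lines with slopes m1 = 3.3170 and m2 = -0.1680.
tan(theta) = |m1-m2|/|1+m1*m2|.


m1-m2 = 3.485
1+m1*m2 = 0.442744
tan(theta) = |3.485/0.442744| = 7.871366
theta = arctan(|3.485/0.442744|) = 82.7598 degrees (acute angle)

82.7598 degrees


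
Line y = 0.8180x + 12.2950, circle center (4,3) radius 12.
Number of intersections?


Substitute y = 0.8180x + 12.2950: (x-4)^2 + (0.8180x+12.2950-3)^2 = 144
Expand to Ax^2 + Bx + C = 0, where b-k = 9.295
A = 1+m^2 = 1.669124
B = 2(m(b-k) - h) = 2(0.8180*9.295 - 4) = 7.20662
C = h^2 + (b-k)^2 - r^2 = 16 + 86.397025 - 144 = -41.602975
disc = B^2-4AC = 51.9354 + 277.7621 = 329.6975
disc > 0

2 intersection points


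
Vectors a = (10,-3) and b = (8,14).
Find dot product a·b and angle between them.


a·b = 10*8 - 3*14 = 80 - 42 = 38
|a| = sqrt(100+9) = 10.4403
|b| = sqrt(64+196) = 16.1245
cos(theta) = 38/(sqrt(109)*sqrt(260)) = 38/sqrt(28340) = 0.225727
theta = arccos(38/sqrt(28340)) = 76.9544 degrees

a·b = 38, theta = 76.9544 deg


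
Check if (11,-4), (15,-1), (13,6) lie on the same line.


11*(-1-6) + 15*(6+ 4) + 13*(-4+ 1)
= -77 + 150 - 39 = 34

No, not collinear (determinant = 34)


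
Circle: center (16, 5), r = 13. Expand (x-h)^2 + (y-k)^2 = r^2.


(x-16)^2 + (y-5)^2 = 13^2
D = -2h = -32, E = -2k = -10
F = h^2+k^2-r^2 = 256+25-169 = 112

x^2 + y^2 - 32x - 10y + 112 = 0


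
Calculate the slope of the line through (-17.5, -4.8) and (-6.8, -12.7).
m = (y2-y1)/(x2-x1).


dy = -12.7 + 4.8 = -7.9
dx = -6.8 + 17.5 = 10.7
m = -7.9/10.7 = -0.7383

m = -0.7383


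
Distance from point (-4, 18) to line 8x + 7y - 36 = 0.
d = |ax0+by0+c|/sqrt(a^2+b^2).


|8*(-4) + 7*18 - 36| = |58| = 58
sqrt(64 + 49) = sqrt(113) = 10.6301
d = 58/sqrt(113) = 5.4562

5.4562


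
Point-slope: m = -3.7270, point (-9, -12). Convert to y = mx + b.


y + 12 = -3.7270(x + 9)
y = -3.7270x - 12 + 3.7270*(-9)
y = -3.7270x - 45.5430

y = -3.7270x - 45.5430


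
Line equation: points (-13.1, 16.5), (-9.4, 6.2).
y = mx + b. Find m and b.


m = (-10.3)/(3.7) = -2.7838
b = y1 - m*x1 = 16.5 - (-10.3*(-13.1))/(3.7) = 16.5 - 36.4676 = -19.9676

y = -2.7838x - 19.9676


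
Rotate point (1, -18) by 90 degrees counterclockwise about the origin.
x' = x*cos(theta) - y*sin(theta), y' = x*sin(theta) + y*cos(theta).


cos(90) = 0, sin(90) = 1
x' = 1*0 + 18*1 = 18
y' = 1*1 - 18*0 = 1

(18, 1)


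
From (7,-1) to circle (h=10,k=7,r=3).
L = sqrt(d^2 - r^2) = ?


d = sqrt((7-10)^2 + (-1-7)^2) = sqrt(9+64) = 8.5440
L = sqrt(73.0000 - 9) = sqrt(64.0000) = 8.0000

8.0000


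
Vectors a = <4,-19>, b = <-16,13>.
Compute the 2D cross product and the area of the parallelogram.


cross = 4*13 + 19*(-16) = 52 - 304 = -252
Parallelogram area = |-252| = 252

cross = -252, parallelogram area = 252


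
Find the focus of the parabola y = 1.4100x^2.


a = 1.4100
4a = 5.6400
focus = (0, 1/5.6400) = (0, 0.1773)

Focus = (0, 0.1773)


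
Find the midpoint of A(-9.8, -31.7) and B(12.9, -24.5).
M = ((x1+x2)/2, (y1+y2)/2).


Mx = (-9.8 + 12.9)/2 = 3.1/2 = 1.5500
My = (-31.7 - 24.5)/2 = -56.2/2 = -28.1000

(1.5500, -28.1000)


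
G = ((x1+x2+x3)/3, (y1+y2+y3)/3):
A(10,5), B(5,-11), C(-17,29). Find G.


Gx = (10+5- 17)/3 = -2/3 = -0.6667
Gy = (5- 11+29)/3 = 23/3 = 7.6667

G = (-0.6667, 7.6667)


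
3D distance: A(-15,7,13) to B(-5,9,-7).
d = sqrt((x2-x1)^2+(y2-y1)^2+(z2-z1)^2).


dx=10, dy=2, dz=-20
d = sqrt(100+4+400) = sqrt(504) = 22.4499

22.4499


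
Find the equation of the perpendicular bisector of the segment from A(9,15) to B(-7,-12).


Midpoint = (1, 1.5)
Slope of AB = dy/dx = -27/(-16) = 1.6875
Perp slope = -dx/dy = -16/27 = -0.5926
b = My - (perp slope)*Mx = 1.5 + (-16*1)/(-27) = 1.5 + 0.5926 = 2.0926

y = -0.5926x + 2.0926


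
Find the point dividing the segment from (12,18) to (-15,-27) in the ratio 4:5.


Px = (4*(-15) + 5*12)/9 = 0/9 = 0
Py = (4*(-27) + 5*18)/9 = -18/9 = -2.0000

P = (0, -2.0000)


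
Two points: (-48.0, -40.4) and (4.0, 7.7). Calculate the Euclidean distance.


dx = 4.0 + 48.0 = 52.0
dy = 7.7 + 40.4 = 48.1
d = sqrt(2704.0 + 2313.61) = sqrt(5017.61) = 70.8351

70.8351


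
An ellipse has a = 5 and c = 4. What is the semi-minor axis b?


b^2 = 5^2 - (4)^2 = 25 - 16 = 9
b = sqrt(9) = 3

b = 3


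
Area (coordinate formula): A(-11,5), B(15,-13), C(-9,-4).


-11*(-13+ 4) = 99
15*(-4-5) = -135
-9*(5+ 13) = -162
sum = -198
Area = |-198|/2 = 99.0000

99.0000 sq units


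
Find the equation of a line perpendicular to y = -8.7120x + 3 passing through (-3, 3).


Perpendicular slope = -1/m1 = -1/(-8.7120) = 0.1148
b2 = y0 - m2*x0 = 3 - 3/(-8.7120) = 3 + 0.3444 = 3.3444

y = 0.1148x + 3.3444


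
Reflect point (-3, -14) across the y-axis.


Reflection rule for y-axis: (-x, y)
(-3, -14) -> (3, -14)

(3, -14)


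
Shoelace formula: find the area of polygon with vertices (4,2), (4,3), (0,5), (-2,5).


sum(xi*y_{i+1}) = 4*3 + 4*5 + 0*5 - 2*2 = 28
sum(yi*x_{i+1}) = 2*4 + 3*0 + 5*(-2) + 5*4 = 18
Area = |28 - 18|/2 = 10/2 = 5.0000

5.0000 sq units


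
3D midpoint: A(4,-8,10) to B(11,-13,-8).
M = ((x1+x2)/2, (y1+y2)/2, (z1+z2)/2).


Mx = (4+11)/2 = 7.5000
My = (-8- 13)/2 = -10.5000
Mz = (10- 8)/2 = 1.0000

M = (7.5000, -10.5000, 1.0000)


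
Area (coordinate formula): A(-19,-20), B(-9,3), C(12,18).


-19*(3-18) = 285
-9*(18+ 20) = -342
12*(-20-3) = -276
sum = -333
Area = |-333|/2 = 166.5000

166.5000 sq units


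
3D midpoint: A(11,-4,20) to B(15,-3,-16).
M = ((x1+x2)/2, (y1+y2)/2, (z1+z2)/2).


Mx = (11+15)/2 = 13.0000
My = (-4- 3)/2 = -3.5000
Mz = (20- 16)/2 = 2.0000

M = (13.0000, -3.5000, 2.0000)


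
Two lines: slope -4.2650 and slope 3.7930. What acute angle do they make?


m1-m2 = -8.058
1+m1*m2 = -15.177145
tan(theta) = |-8.058/(-15.177145)| = 0.530930
theta = arctan(|-8.058/(-15.177145)|) = 27.9652 degrees (acute angle)

27.9652 degrees


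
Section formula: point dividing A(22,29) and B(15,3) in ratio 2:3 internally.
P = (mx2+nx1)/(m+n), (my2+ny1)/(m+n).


Px = (2*15 + 3*22)/5 = 96/5 = 19.2000
Py = (2*3 + 3*29)/5 = 93/5 = 18.6000

P = (19.2000, 18.6000)


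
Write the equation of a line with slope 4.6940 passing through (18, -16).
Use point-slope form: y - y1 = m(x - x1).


y + 16 = 4.6940(x - 18)
y = 4.6940x - 16 - 4.6940*18
y = 4.6940x - 100.4920

y = 4.6940x - 100.4920


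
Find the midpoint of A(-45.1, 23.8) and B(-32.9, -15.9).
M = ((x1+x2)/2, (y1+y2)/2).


Mx = (-45.1 - 32.9)/2 = -78.0/2 = -39.0000
My = (23.8 - 15.9)/2 = 7.9/2 = 3.9500

(-39.0000, 3.9500)


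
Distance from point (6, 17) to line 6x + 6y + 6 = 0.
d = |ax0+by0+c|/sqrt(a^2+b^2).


|6*6 + 6*17 + 6| = |144| = 144
sqrt(36 + 36) = sqrt(72) = 8.4853
d = 144/sqrt(72) = 16.9706

16.9706


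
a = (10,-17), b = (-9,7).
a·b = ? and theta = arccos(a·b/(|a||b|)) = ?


a·b = 10*(-9) - 17*7 = -90 - 119 = -209
|a| = sqrt(100+289) = 19.7231
|b| = sqrt(81+49) = 11.4018
cos(theta) = -209/(sqrt(389)*sqrt(130)) = -209/sqrt(50570) = -0.929394
theta = arccos(-209/sqrt(50570)) = 158.3405 degrees

a·b = -209, theta = 158.3405 deg


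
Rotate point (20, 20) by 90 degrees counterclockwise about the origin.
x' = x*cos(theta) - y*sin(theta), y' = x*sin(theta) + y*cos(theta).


cos(90) = 0, sin(90) = 1
x' = 20*0 - 20*1 = -20
y' = 20*1 + 20*0 = 20

(-20, 20)


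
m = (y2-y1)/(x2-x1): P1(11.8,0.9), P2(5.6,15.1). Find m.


dy = 15.1 - 0.9 = 14.2
dx = 5.6 - 11.8 = -6.2
m = 14.2/(-6.2) = -2.2903

m = -2.2903


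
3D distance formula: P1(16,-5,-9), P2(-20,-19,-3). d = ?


dx=-36, dy=-14, dz=6
d = sqrt(1296+196+36) = sqrt(1528) = 39.0896

39.0896


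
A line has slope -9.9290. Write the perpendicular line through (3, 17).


Perpendicular slope = -1/m1 = -1/(-9.9290) = 0.1007
b2 = y0 - m2*x0 = 17 + 3/(-9.9290) = 17 - 0.3021 = 16.6979

y = 0.1007x + 16.6979


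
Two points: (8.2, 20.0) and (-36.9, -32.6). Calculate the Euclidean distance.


dx = -36.9 - 8.2 = -45.1
dy = -32.6 - 20.0 = -52.6
d = sqrt(2034.01 + 2766.76) = sqrt(4800.77) = 69.2876

69.2876


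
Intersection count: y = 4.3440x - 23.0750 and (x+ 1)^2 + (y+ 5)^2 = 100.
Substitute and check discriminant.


Substitute y = 4.3440x - 23.0750: (x+ 1)^2 + (4.3440x- 23.0750+ 5)^2 = 100
Expand to Ax^2 + Bx + C = 0, where b-k = -18.075
A = 1+m^2 = 19.870336
B = 2(m(b-k) - h) = 2(4.3440*(-18.075) + 1) = -155.0356
C = h^2 + (b-k)^2 - r^2 = 1 + 326.705625 - 100 = 227.705625
disc = B^2-4AC = 24036.0373 - 18098.3491 = 5937.6882
disc > 0

2 intersection points


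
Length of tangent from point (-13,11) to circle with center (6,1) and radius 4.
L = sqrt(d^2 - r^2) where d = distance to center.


d = sqrt((-13-6)^2 + (11-1)^2) = sqrt(361+100) = 21.4709
L = sqrt(461.0000 - 16) = sqrt(445.0000) = 21.0950

21.0950


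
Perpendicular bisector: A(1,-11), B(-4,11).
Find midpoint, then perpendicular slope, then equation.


Midpoint = (-1.5, 0)
Slope of AB = dy/dx = 22/(-5) = -4.4000
Perp slope = -dx/dy = 5/22 = 0.2273
b = My - (perp slope)*Mx = 0 + (-5*(-1.5))/22 = 0 + 0.3409 = 0.3409

y = 0.2273x + 0.3409


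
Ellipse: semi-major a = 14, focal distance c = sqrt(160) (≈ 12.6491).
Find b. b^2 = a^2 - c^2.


b^2 = 14^2 - (sqrt(160))^2 = 196 - 160 = 36
b = sqrt(36) = 6

b = 6


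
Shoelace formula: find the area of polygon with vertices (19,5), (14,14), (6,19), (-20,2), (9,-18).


sum(xi*y_{i+1}) = 19*14 + 14*19 + 6*2 - 20*(-18) + 9*5 = 949
sum(yi*x_{i+1}) = 5*14 + 14*6 + 19*(-20) + 2*9 - 18*19 = -550
Area = |949 + 550|/2 = 1499/2 = 749.5000

749.5000 sq units


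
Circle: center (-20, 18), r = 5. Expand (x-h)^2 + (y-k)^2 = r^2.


(x+ 20)^2 + (y-18)^2 = 5^2
D = -2h = 40, E = -2k = -36
F = h^2+k^2-r^2 = 400+324-25 = 699

x^2 + y^2 + 40x - 36y + 699 = 0


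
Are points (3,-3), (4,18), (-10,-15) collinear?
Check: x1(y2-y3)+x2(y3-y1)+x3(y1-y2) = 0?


3*(18+ 15) + 4*(-15+ 3) - 10*(-3-18)
= 99 - 48 + 210 = 261

No, not collinear (determinant = 261)


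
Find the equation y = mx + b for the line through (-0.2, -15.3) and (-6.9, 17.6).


m = (32.9)/(-6.7) = -4.9104
b = y1 - m*x1 = -15.3 - (32.9*(-0.2))/(-6.7) = -15.3 - 0.9821 = -16.2821

y = -4.9104x - 16.2821


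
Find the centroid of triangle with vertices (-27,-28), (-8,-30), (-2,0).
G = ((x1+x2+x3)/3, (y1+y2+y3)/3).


Gx = (-27- 8- 2)/3 = -37/3 = -12.3333
Gy = (-28- 30+0)/3 = -58/3 = -19.3333

G = (-12.3333, -19.3333)


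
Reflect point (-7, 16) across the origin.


Reflection rule for origin: (-x, -y)
(-7, 16) -> (7, -16)

(7, -16)


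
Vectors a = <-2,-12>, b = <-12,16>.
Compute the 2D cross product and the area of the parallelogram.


cross = -2*16 + 12*(-12) = -32 - 144 = -176
Parallelogram area = |-176| = 176

cross = -176, parallelogram area = 176


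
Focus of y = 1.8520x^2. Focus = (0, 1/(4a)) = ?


a = 1.8520
4a = 7.4080
focus = (0, 1/7.4080) = (0, 0.1350)

Focus = (0, 0.1350)


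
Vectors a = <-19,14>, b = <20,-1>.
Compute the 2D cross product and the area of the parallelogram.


cross = -19*(-1) - 14*20 = 19 - 280 = -261
Parallelogram area = |-261| = 261

cross = -261, parallelogram area = 261


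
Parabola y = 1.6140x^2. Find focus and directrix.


a = 1.6140
1/(4a) = 0.1549
Focus = (0, 0.1549)
Directrix: y = -0.1549

Focus = (0, 0.1549), Directrix: y = -0.1549


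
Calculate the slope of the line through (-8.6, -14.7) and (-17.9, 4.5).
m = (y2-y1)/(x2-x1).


dy = 4.5 + 14.7 = 19.2
dx = -17.9 + 8.6 = -9.3
m = 19.2/(-9.3) = -2.0645

m = -2.0645


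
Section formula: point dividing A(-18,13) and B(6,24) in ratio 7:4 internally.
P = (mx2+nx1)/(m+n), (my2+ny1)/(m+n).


Px = (7*6 + 4*(-18))/11 = -30/11 = -2.7273
Py = (7*24 + 4*13)/11 = 220/11 = 20.0000

P = (-2.7273, 20.0000)


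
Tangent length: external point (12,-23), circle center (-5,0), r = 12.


d = sqrt((12+ 5)^2 + (-23-0)^2) = sqrt(289+529) = 28.6007
L = sqrt(818.0000 - 144) = sqrt(674.0000) = 25.9615

25.9615


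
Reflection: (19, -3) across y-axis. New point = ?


Reflection rule for y-axis: (-x, y)
(19, -3) -> (-19, -3)

(-19, -3)


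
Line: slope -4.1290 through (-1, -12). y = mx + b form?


y + 12 = -4.1290(x + 1)
y = -4.1290x - 12 + 4.1290*(-1)
y = -4.1290x - 16.1290

y = -4.1290x - 16.1290


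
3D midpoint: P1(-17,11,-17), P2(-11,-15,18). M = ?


Mx = (-17- 11)/2 = -14.0000
My = (11- 15)/2 = -2.0000
Mz = (-17+18)/2 = 0.5000

M = (-14.0000, -2.0000, 0.5000)


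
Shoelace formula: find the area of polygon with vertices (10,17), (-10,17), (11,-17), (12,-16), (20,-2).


sum(xi*y_{i+1}) = 10*17 - 10*(-17) + 11*(-16) + 12*(-2) + 20*17 = 480
sum(yi*x_{i+1}) = 17*(-10) + 17*11 - 17*12 - 16*20 - 2*10 = -527
Area = |480 + 527|/2 = 1007/2 = 503.5000

503.5000 sq units


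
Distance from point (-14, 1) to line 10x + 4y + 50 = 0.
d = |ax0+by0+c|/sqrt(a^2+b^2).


|10*(-14) + 4*1 + 50| = |-86| = 86
sqrt(100 + 16) = sqrt(116) = 10.7703
d = 86/sqrt(116) = 7.9849

7.9849


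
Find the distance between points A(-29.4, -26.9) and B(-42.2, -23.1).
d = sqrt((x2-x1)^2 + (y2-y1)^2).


dx = -42.2 + 29.4 = -12.8
dy = -23.1 + 26.9 = 3.8
d = sqrt(163.84 + 14.44) = sqrt(178.28) = 13.3522

13.3522


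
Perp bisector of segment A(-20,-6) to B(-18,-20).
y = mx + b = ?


Midpoint = (-19, -13)
Slope of AB = dy/dx = -14/2 = -7.0000
Perp slope = -dx/dy = 2/14 = 0.1429
b = My - (perp slope)*Mx = -13 + (2*(-19))/(-14) = -13 + 2.7143 = -10.2857

y = 0.1429x - 10.2857


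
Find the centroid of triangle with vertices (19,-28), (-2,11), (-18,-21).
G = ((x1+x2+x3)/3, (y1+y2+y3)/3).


Gx = (19- 2- 18)/3 = -1/3 = -0.3333
Gy = (-28+11- 21)/3 = -38/3 = -12.6667

G = (-0.3333, -12.6667)


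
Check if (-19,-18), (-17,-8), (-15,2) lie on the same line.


-19*(-8-2) - 17*(2+ 18) - 15*(-18+ 8)
= 190 - 340 + 150 = 0

Yes, collinear (determinant = 0)


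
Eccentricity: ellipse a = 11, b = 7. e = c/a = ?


c = sqrt(121-49) = sqrt(72) = 8.4853
e = c/a = sqrt(72)/11 = 0.7714

e = 0.7714


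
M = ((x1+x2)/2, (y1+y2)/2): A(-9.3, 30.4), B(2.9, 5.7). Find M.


Mx = (-9.3 + 2.9)/2 = -6.4/2 = -3.2000
My = (30.4 + 5.7)/2 = 36.1/2 = 18.0500

(-3.2000, 18.0500)


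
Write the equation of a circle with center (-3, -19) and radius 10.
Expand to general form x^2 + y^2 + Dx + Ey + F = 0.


(x+ 3)^2 + (y+ 19)^2 = 10^2
D = -2h = 6, E = -2k = 38
F = h^2+k^2-r^2 = 9+361-100 = 270

x^2 + y^2 + 6x + 38y + 270 = 0


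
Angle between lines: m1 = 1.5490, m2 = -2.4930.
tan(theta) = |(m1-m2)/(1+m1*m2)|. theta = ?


m1-m2 = 4.042
1+m1*m2 = -2.861657
tan(theta) = |4.042/(-2.861657)| = 1.412468
theta = arctan(|4.042/(-2.861657)|) = 54.7023 degrees (acute angle)

54.7023 degrees


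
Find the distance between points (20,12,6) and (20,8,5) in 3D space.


dx=0, dy=-4, dz=-1
d = sqrt(0+16+1) = sqrt(17) = 4.1231

4.1231


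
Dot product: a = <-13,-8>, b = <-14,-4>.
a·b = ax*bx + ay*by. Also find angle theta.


a·b = -13*(-14) - 8*(-4) = 182 + 32 = 214
|a| = sqrt(169+64) = 15.2643
|b| = sqrt(196+16) = 14.5602
cos(theta) = 214/(sqrt(233)*sqrt(212)) = 214/sqrt(49396) = 0.962871
theta = arccos(214/sqrt(49396)) = 15.6621 degrees

a·b = 214, theta = 15.6621 deg


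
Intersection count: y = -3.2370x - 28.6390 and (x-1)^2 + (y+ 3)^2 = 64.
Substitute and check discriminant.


Substitute y = -3.2370x - 28.6390: (x-1)^2 + (-3.2370x- 28.6390+ 3)^2 = 64
Expand to Ax^2 + Bx + C = 0, where b-k = -25.639
A = 1+m^2 = 11.478169
B = 2(m(b-k) - h) = 2(-3.2370*(-25.639) - 1) = 163.986886
C = h^2 + (b-k)^2 - r^2 = 1 + 657.358321 - 64 = 594.358321
disc = B^2-4AC = 26891.6988 - 27288.5810 = -396.8822
disc < 0

0 intersection points


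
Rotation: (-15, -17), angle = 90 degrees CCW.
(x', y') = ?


cos(90) = 0, sin(90) = 1
x' = -15*0 + 17*1 = 17
y' = -15*1 - 17*0 = -15

(17, -15)


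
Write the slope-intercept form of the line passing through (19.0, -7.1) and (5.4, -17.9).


m = (-10.8)/(-13.6) = 0.7941
b = y1 - m*x1 = -7.1 - (-10.8*19.0)/(-13.6) = -7.1 - 15.0882 = -22.1882

y = 0.7941x - 22.1882


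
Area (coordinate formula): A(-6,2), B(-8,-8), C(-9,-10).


-6*(-8+ 10) = -12
-8*(-10-2) = 96
-9*(2+ 8) = -90
sum = -6
Area = |-6|/2 = 3.0000

3.0000 sq units


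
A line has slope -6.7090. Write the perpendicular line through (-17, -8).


Perpendicular slope = -1/m1 = -1/(-6.7090) = 0.1491
b2 = y0 - m2*x0 = -8 - 17/(-6.7090) = -8 + 2.5339 = -5.4661

y = 0.1491x - 5.4661


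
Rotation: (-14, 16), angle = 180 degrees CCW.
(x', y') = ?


cos(180) = -1, sin(180) = 0
x' = -14*(-1) - 16*0 = 14
y' = -14*0 + 16*(-1) = -16

(14, -16)


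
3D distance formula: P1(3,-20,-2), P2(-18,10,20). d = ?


dx=-21, dy=30, dz=22
d = sqrt(441+900+484) = sqrt(1825) = 42.7200

42.7200


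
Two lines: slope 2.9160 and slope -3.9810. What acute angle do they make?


m1-m2 = 6.897
1+m1*m2 = -10.608596
tan(theta) = |6.897/(-10.608596)| = 0.650133
theta = arctan(|6.897/(-10.608596)|) = 33.0292 degrees (acute angle)

33.0292 degrees


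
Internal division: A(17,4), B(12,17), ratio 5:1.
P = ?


Px = (5*12 + 1*17)/6 = 77/6 = 12.8333
Py = (5*17 + 1*4)/6 = 89/6 = 14.8333

P = (12.8333, 14.8333)


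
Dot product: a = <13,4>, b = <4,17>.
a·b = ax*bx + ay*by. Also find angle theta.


a·b = 13*4 + 4*17 = 52 + 68 = 120
|a| = sqrt(169+16) = 13.6015
|b| = sqrt(16+289) = 17.4642
cos(theta) = 120/(sqrt(185)*sqrt(305)) = 120/sqrt(56425) = 0.505179
theta = arccos(120/sqrt(56425)) = 59.6568 degrees

a·b = 120, theta = 59.6568 deg


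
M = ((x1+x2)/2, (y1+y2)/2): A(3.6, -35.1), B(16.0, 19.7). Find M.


Mx = (3.6 + 16.0)/2 = 19.6/2 = 9.8000
My = (-35.1 + 19.7)/2 = -15.4/2 = -7.7000

(9.8000, -7.7000)


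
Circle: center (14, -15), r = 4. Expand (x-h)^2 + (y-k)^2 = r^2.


(x-14)^2 + (y+ 15)^2 = 4^2
D = -2h = -28, E = -2k = 30
F = h^2+k^2-r^2 = 196+225-16 = 405

x^2 + y^2 - 28x + 30y + 405 = 0


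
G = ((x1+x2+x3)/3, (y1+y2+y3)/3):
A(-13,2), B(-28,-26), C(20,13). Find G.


Gx = (-13- 28+20)/3 = -21/3 = -7.0000
Gy = (2- 26+13)/3 = -11/3 = -3.6667

G = (-7.0000, -3.6667)


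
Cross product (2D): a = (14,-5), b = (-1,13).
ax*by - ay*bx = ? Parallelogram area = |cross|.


cross = 14*13 + 5*(-1) = 182 - 5 = 177
Parallelogram area = |177| = 177

cross = 177, parallelogram area = 177


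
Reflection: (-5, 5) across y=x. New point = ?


Reflection rule for y=x: (y, x)
(-5, 5) -> (5, -5)

(5, -5)


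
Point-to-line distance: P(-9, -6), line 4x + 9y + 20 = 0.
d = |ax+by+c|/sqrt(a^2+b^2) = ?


|4*(-9) + 9*(-6) + 20| = |-70| = 70
sqrt(16 + 81) = sqrt(97) = 9.8489
d = 70/sqrt(97) = 7.1074

7.1074


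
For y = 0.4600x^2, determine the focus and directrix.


a = 0.4600
1/(4a) = 0.5435
Focus = (0, 0.5435)
Directrix: y = -0.5435

Focus = (0, 0.5435), Directrix: y = -0.5435


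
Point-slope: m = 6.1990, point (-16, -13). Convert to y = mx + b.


y + 13 = 6.1990(x + 16)
y = 6.1990x - 13 - 6.1990*(-16)
y = 6.1990x + 86.1840

y = 6.1990x + 86.1840


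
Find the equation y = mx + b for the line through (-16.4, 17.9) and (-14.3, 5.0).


m = (-12.9)/(2.1) = -6.1429
b = y1 - m*x1 = 17.9 - (-12.9*(-16.4))/(2.1) = 17.9 - 100.7429 = -82.8429

y = -6.1429x - 82.8429


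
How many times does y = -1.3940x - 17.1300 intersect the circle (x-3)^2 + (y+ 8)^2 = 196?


Substitute y = -1.3940x - 17.1300: (x-3)^2 + (-1.3940x- 17.1300+ 8)^2 = 196
Expand to Ax^2 + Bx + C = 0, where b-k = -9.13
A = 1+m^2 = 2.943236
B = 2(m(b-k) - h) = 2(-1.3940*(-9.13) - 3) = 19.45444
C = h^2 + (b-k)^2 - r^2 = 9 + 83.3569 - 196 = -103.6431
disc = B^2-4AC = 378.4752 + 1220.1844 = 1598.6596
disc > 0

2 intersection points


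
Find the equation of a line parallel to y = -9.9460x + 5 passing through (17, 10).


Parallel lines have equal slopes.
m2 = -9.9460
b2 = 10 + 9.9460*17 = 179.0820

y = -9.9460x + 179.0820


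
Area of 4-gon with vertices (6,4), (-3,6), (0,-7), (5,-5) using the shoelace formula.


sum(xi*y_{i+1}) = 6*6 - 3*(-7) + 0*(-5) + 5*4 = 77
sum(yi*x_{i+1}) = 4*(-3) + 6*0 - 7*5 - 5*6 = -77
Area = |77 + 77|/2 = 154/2 = 77.0000

77.0000 sq units


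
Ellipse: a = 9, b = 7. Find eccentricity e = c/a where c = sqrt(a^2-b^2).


c = sqrt(81-49) = sqrt(32) = 5.6569
e = c/a = sqrt(32)/9 = 0.6285

e = 0.6285


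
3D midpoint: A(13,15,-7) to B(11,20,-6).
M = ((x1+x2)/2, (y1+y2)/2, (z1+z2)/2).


Mx = (13+11)/2 = 12.0000
My = (15+20)/2 = 17.5000
Mz = (-7- 6)/2 = -6.5000

M = (12.0000, 17.5000, -6.5000)


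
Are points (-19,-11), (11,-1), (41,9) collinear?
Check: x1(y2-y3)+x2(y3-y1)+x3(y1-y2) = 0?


-19*(-1-9) + 11*(9+ 11) + 41*(-11+ 1)
= 190 + 220 - 410 = 0

Yes, collinear (determinant = 0)


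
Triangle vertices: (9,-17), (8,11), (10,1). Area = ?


9*(11-1) = 90
8*(1+ 17) = 144
10*(-17-11) = -280
sum = -46
Area = |-46|/2 = 23.0000

23.0000 sq units


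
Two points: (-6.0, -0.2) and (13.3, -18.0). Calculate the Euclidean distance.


dx = 13.3 + 6.0 = 19.3
dy = -18.0 + 0.2 = -17.8
d = sqrt(372.49 + 316.84) = sqrt(689.33) = 26.2551

26.2551


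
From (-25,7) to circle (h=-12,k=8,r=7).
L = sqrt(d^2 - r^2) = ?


d = sqrt((-25+ 12)^2 + (7-8)^2) = sqrt(169+1) = 13.0384
L = sqrt(170.0000 - 49) = sqrt(121.0000) = 11.0000

11.0000


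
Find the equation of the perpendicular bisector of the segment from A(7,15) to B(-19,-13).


Midpoint = (-6, 1)
Slope of AB = dy/dx = -28/(-26) = 1.0769
Perp slope = -dx/dy = -26/28 = -0.9286
b = My - (perp slope)*Mx = 1 + (-26*(-6))/(-28) = 1 - 5.5714 = -4.5714

y = -0.9286x - 4.5714


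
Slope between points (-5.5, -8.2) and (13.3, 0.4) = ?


dy = 0.4 + 8.2 = 8.6
dx = 13.3 + 5.5 = 18.8
m = 8.6/18.8 = 0.4574

m = 0.4574


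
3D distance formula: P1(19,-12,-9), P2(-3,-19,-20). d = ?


dx=-22, dy=-7, dz=-11
d = sqrt(484+49+121) = sqrt(654) = 25.5734

25.5734


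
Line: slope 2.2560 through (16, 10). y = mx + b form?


y - 10 = 2.2560(x - 16)
y = 2.2560x + 10 - 2.2560*16
y = 2.2560x - 26.0960

y = 2.2560x - 26.0960
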